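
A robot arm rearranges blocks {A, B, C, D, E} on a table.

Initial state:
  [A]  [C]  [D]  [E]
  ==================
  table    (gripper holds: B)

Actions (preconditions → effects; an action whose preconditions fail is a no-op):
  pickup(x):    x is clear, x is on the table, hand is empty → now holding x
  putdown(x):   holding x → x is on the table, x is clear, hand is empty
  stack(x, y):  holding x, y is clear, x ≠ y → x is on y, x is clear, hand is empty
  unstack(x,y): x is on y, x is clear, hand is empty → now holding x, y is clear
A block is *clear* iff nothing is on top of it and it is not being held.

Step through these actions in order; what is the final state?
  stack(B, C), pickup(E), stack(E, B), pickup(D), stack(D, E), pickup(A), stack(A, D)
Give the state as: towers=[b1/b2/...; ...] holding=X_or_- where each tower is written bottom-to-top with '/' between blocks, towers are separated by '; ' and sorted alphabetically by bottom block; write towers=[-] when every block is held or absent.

towers=[C/B/E/D/A] holding=-

step 1 (stack(B, C)): towers=[A; C/B; D; E] holding=-
step 2 (pickup(E)): towers=[A; C/B; D] holding=E
step 3 (stack(E, B)): towers=[A; C/B/E; D] holding=-
step 4 (pickup(D)): towers=[A; C/B/E] holding=D
step 5 (stack(D, E)): towers=[A; C/B/E/D] holding=-
step 6 (pickup(A)): towers=[C/B/E/D] holding=A
step 7 (stack(A, D)): towers=[C/B/E/D/A] holding=-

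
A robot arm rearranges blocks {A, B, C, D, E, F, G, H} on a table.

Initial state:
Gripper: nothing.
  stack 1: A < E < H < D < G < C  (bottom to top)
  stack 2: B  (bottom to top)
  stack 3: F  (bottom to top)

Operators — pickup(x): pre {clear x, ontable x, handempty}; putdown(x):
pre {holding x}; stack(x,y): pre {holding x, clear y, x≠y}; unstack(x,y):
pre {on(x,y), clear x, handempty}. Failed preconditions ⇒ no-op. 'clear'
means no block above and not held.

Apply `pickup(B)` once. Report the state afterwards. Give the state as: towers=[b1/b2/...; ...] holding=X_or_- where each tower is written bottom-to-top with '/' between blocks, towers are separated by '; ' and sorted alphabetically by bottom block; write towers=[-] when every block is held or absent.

before: towers=[A/E/H/D/G/C; B; F] holding=-
pre[pickup(B)]: clear(B) ✓, ontable(B) ✓, handempty ✓
all met → apply pickup(B)
after:  towers=[A/E/H/D/G/C; F] holding=B

towers=[A/E/H/D/G/C; F] holding=B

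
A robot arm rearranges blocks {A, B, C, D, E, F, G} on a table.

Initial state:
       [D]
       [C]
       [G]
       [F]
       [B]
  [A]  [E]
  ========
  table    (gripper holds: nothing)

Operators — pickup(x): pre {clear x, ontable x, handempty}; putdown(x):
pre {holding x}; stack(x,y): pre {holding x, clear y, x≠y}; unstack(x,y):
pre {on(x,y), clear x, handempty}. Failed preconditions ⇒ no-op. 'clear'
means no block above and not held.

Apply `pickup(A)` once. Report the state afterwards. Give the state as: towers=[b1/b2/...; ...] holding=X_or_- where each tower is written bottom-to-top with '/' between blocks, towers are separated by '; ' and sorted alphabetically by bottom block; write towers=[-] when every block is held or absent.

towers=[E/B/F/G/C/D] holding=A

before: towers=[A; E/B/F/G/C/D] holding=-
pre[pickup(A)]: clear(A) ok, ontable(A) ok, handempty ok
all met → apply pickup(A)
after:  towers=[E/B/F/G/C/D] holding=A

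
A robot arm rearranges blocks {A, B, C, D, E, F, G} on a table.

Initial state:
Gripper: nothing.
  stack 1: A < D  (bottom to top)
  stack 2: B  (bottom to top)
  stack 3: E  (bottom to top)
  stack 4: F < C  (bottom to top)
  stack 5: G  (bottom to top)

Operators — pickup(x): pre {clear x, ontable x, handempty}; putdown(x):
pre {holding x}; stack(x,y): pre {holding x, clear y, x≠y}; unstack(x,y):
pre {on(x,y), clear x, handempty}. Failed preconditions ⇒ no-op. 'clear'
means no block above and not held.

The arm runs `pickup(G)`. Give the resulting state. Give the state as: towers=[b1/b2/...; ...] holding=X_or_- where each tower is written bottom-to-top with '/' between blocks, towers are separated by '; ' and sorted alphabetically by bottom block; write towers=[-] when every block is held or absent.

towers=[A/D; B; E; F/C] holding=G

before: towers=[A/D; B; E; F/C; G] holding=-
pre[pickup(G)]: clear(G) ✓, ontable(G) ✓, handempty ✓
all met → apply pickup(G)
after:  towers=[A/D; B; E; F/C] holding=G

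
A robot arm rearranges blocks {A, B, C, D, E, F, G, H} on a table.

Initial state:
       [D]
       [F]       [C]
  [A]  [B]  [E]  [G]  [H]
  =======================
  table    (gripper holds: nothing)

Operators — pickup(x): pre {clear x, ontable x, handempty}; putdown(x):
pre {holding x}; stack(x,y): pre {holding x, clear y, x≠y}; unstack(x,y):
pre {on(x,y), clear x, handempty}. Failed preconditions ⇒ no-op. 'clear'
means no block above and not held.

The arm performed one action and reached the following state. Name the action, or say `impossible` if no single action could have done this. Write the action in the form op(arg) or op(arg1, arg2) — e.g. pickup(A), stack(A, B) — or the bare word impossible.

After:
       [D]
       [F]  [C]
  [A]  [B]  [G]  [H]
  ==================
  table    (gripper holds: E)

target: towers=[A; B/F/D; G/C; H] holding=E
         pickup(A) → towers=[B/F/D; E; G/C; H] holding=A
         pickup(E) → towers=[A; B/F/D; G/C; H] holding=E  ← match
         pickup(H) → towers=[A; B/F/D; E; G/C] holding=H
     unstack(D, F) → towers=[A; B/F; E; G/C; H] holding=D
     unstack(C, G) → towers=[A; B/F/D; E; G; H] holding=C

pickup(E)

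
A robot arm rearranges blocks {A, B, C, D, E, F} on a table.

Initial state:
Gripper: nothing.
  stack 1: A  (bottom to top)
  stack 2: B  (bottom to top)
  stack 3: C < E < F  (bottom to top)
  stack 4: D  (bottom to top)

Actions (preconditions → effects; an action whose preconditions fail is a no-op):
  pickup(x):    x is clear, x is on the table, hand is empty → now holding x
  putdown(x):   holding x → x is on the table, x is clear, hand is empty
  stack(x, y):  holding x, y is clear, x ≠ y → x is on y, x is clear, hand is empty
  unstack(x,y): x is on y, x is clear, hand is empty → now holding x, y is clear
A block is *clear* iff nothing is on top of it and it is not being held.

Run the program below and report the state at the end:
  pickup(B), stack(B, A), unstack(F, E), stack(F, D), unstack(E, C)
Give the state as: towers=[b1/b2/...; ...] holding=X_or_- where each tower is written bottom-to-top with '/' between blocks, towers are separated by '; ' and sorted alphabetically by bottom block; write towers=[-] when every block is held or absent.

step 1 (pickup(B)): towers=[A; C/E/F; D] holding=B
step 2 (stack(B, A)): towers=[A/B; C/E/F; D] holding=-
step 3 (unstack(F, E)): towers=[A/B; C/E; D] holding=F
step 4 (stack(F, D)): towers=[A/B; C/E; D/F] holding=-
step 5 (unstack(E, C)): towers=[A/B; C; D/F] holding=E

towers=[A/B; C; D/F] holding=E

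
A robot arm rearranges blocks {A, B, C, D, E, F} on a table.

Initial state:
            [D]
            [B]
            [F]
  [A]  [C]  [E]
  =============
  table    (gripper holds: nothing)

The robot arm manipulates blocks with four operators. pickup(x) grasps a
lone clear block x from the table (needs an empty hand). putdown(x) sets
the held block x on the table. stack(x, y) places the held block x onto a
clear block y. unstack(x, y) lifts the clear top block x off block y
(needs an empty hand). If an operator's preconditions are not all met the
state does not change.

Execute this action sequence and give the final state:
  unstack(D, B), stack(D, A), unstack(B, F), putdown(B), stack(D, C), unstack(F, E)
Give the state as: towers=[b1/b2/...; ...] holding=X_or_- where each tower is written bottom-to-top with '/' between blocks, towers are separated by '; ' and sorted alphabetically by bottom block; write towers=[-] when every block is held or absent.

step 1 (unstack(D, B)): towers=[A; C; E/F/B] holding=D
step 2 (stack(D, A)): towers=[A/D; C; E/F/B] holding=-
step 3 (unstack(B, F)): towers=[A/D; C; E/F] holding=B
step 4 (putdown(B)): towers=[A/D; B; C; E/F] holding=-
step 5 (stack(D, C)) [no-op]: towers=[A/D; B; C; E/F] holding=-
step 6 (unstack(F, E)): towers=[A/D; B; C; E] holding=F

towers=[A/D; B; C; E] holding=F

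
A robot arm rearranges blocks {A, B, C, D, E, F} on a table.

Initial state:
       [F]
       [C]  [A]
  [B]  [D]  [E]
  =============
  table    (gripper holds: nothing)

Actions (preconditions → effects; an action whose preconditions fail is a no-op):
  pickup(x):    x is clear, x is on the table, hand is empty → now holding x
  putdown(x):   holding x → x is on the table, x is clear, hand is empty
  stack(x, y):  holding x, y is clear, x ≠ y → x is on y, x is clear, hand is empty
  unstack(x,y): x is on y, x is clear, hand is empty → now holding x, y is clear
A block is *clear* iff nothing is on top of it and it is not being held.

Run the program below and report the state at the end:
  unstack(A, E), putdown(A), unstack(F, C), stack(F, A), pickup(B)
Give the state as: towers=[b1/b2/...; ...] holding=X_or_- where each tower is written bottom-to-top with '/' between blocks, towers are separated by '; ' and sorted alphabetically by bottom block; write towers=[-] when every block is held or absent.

step 1 (unstack(A, E)): towers=[B; D/C/F; E] holding=A
step 2 (putdown(A)): towers=[A; B; D/C/F; E] holding=-
step 3 (unstack(F, C)): towers=[A; B; D/C; E] holding=F
step 4 (stack(F, A)): towers=[A/F; B; D/C; E] holding=-
step 5 (pickup(B)): towers=[A/F; D/C; E] holding=B

towers=[A/F; D/C; E] holding=B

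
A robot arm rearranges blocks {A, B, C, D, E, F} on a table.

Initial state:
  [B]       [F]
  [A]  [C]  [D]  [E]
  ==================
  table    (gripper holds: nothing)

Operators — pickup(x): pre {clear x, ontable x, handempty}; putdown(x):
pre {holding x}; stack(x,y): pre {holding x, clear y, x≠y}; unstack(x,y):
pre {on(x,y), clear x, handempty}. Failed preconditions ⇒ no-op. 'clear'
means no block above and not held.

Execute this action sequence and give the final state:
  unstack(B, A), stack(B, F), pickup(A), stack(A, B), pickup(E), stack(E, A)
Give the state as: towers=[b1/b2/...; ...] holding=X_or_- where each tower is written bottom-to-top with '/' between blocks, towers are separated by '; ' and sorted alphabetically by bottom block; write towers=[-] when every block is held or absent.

step 1 (unstack(B, A)): towers=[A; C; D/F; E] holding=B
step 2 (stack(B, F)): towers=[A; C; D/F/B; E] holding=-
step 3 (pickup(A)): towers=[C; D/F/B; E] holding=A
step 4 (stack(A, B)): towers=[C; D/F/B/A; E] holding=-
step 5 (pickup(E)): towers=[C; D/F/B/A] holding=E
step 6 (stack(E, A)): towers=[C; D/F/B/A/E] holding=-

towers=[C; D/F/B/A/E] holding=-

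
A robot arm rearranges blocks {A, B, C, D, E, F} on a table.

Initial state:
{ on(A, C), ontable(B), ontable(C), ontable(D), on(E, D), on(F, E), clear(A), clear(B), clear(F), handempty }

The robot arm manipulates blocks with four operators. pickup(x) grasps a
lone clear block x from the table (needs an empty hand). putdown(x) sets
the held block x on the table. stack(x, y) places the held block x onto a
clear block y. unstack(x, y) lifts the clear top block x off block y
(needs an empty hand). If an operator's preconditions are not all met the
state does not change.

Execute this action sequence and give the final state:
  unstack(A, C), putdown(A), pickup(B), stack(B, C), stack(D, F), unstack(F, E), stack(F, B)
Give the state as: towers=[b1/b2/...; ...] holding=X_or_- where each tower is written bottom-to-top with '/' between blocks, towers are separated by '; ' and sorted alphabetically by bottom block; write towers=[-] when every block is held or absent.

towers=[A; C/B/F; D/E] holding=-

step 1 (unstack(A, C)): towers=[B; C; D/E/F] holding=A
step 2 (putdown(A)): towers=[A; B; C; D/E/F] holding=-
step 3 (pickup(B)): towers=[A; C; D/E/F] holding=B
step 4 (stack(B, C)): towers=[A; C/B; D/E/F] holding=-
step 5 (stack(D, F)) [no-op]: towers=[A; C/B; D/E/F] holding=-
step 6 (unstack(F, E)): towers=[A; C/B; D/E] holding=F
step 7 (stack(F, B)): towers=[A; C/B/F; D/E] holding=-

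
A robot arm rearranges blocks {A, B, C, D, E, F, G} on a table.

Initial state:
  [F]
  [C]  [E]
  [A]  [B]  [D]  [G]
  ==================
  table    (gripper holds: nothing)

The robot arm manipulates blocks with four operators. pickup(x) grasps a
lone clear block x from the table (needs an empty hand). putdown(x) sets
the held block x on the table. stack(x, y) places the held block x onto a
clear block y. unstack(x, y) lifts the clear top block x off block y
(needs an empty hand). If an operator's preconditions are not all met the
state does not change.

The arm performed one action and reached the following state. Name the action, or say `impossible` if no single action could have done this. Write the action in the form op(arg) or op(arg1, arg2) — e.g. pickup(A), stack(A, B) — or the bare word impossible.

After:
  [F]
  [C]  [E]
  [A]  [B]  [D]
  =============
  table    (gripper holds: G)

target: towers=[A/C/F; B/E; D] holding=G
     unstack(F, C) → towers=[A/C; B/E; D; G] holding=F
         pickup(G) → towers=[A/C/F; B/E; D] holding=G  ← match
         pickup(D) → towers=[A/C/F; B/E; G] holding=D
     unstack(E, B) → towers=[A/C/F; B; D; G] holding=E

pickup(G)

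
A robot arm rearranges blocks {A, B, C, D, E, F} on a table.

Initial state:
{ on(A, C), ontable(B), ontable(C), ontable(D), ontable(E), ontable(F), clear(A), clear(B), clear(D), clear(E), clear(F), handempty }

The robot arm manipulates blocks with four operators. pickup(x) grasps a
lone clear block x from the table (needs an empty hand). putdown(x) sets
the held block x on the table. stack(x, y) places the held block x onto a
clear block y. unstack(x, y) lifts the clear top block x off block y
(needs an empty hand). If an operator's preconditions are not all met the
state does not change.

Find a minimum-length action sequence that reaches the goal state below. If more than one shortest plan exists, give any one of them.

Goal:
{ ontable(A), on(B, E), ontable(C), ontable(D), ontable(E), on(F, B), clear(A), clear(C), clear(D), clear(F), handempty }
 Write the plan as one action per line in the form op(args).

step 1 (pickup(B)): towers=[C/A; D; E; F] holding=B
step 2 (stack(B, E)): towers=[C/A; D; E/B; F] holding=-
step 3 (pickup(F)): towers=[C/A; D; E/B] holding=F
step 4 (stack(F, B)): towers=[C/A; D; E/B/F] holding=-
step 5 (unstack(A, C)): towers=[C; D; E/B/F] holding=A
step 6 (putdown(A)): towers=[A; C; D; E/B/F] holding=-
goal check: towers=[A; C; D; E/B/F] holding=- — reached (length 6, optimal by BFS)

pickup(B)
stack(B, E)
pickup(F)
stack(F, B)
unstack(A, C)
putdown(A)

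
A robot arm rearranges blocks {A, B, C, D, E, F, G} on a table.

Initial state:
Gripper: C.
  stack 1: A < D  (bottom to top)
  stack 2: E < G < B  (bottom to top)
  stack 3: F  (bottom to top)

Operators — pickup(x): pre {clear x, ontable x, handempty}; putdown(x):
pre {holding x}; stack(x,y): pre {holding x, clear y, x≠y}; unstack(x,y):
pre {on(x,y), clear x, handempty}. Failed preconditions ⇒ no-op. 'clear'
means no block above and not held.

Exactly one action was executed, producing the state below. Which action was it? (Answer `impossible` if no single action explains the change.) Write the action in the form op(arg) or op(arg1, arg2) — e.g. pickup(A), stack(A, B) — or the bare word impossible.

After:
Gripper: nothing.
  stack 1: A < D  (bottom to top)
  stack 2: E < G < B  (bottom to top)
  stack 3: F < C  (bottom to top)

stack(C, F)

target: towers=[A/D; E/G/B; F/C] holding=-
        putdown(C) → towers=[A/D; C; E/G/B; F] holding=-
       stack(C, B) → towers=[A/D; E/G/B/C; F] holding=-
       stack(C, F) → towers=[A/D; E/G/B; F/C] holding=-  ← match
       stack(C, D) → towers=[A/D/C; E/G/B; F] holding=-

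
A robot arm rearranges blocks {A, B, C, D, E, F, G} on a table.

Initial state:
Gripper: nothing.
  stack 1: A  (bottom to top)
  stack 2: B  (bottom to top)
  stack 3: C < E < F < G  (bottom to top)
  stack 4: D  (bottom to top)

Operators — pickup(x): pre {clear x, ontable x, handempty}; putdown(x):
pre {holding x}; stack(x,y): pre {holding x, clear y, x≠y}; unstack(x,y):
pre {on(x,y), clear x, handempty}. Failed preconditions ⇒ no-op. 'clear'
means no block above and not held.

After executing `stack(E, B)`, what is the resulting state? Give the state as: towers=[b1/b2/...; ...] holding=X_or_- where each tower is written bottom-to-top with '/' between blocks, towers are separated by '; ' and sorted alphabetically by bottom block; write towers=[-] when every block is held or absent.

before: towers=[A; B; C/E/F/G; D] holding=-
pre[stack(E, B)]: holding(E) no, clear(B) yes, E≠B yes
holding(E) unmet → stack(E, B) is a no-op
after:  towers=[A; B; C/E/F/G; D] holding=-

towers=[A; B; C/E/F/G; D] holding=-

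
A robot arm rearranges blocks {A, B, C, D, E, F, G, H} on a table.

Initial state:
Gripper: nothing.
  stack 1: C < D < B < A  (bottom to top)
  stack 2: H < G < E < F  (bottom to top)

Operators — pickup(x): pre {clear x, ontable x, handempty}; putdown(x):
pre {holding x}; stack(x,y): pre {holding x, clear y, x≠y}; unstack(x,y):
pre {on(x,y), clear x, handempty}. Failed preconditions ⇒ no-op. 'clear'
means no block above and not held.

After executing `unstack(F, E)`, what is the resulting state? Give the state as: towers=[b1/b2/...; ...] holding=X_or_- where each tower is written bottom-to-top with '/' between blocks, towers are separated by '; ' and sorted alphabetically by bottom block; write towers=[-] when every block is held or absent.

before: towers=[C/D/B/A; H/G/E/F] holding=-
pre[unstack(F, E)]: on(F,E) yes, clear(F) yes, handempty yes
all met → apply unstack(F, E)
after:  towers=[C/D/B/A; H/G/E] holding=F

towers=[C/D/B/A; H/G/E] holding=F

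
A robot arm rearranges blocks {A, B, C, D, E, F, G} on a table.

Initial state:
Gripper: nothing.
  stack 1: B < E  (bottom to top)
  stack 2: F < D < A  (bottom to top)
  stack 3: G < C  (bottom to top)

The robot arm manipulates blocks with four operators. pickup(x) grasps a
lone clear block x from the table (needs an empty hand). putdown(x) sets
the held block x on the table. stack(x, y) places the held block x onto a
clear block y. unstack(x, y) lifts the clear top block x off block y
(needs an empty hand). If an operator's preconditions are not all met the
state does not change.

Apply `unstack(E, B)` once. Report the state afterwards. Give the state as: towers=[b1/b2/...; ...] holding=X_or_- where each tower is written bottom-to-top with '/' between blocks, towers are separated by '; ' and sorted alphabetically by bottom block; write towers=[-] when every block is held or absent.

before: towers=[B/E; F/D/A; G/C] holding=-
pre[unstack(E, B)]: on(E,B) yes, clear(E) yes, handempty yes
all met → apply unstack(E, B)
after:  towers=[B; F/D/A; G/C] holding=E

towers=[B; F/D/A; G/C] holding=E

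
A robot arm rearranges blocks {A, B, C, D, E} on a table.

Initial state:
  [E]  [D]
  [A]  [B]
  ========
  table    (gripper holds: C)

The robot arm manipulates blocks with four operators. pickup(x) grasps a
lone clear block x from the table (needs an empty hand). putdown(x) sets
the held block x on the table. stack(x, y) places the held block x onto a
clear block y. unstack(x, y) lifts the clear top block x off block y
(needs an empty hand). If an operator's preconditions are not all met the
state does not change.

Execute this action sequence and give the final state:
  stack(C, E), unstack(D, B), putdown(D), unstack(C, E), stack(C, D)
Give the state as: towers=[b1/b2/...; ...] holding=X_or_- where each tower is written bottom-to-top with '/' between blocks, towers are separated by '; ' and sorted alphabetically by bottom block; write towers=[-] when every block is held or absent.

towers=[A/E; B; D/C] holding=-

step 1 (stack(C, E)): towers=[A/E/C; B/D] holding=-
step 2 (unstack(D, B)): towers=[A/E/C; B] holding=D
step 3 (putdown(D)): towers=[A/E/C; B; D] holding=-
step 4 (unstack(C, E)): towers=[A/E; B; D] holding=C
step 5 (stack(C, D)): towers=[A/E; B; D/C] holding=-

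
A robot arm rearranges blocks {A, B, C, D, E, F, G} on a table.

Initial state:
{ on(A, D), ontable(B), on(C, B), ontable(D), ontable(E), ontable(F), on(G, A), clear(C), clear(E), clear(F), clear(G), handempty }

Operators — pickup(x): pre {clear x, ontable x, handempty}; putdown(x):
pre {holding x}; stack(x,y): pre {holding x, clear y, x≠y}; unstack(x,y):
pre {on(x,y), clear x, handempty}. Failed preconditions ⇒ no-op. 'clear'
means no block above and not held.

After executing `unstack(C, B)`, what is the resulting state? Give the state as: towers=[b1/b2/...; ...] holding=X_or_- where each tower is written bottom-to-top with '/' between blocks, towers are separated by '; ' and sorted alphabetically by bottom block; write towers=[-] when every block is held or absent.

towers=[B; D/A/G; E; F] holding=C

before: towers=[B/C; D/A/G; E; F] holding=-
pre[unstack(C, B)]: on(C,B) ✓, clear(C) ✓, handempty ✓
all met → apply unstack(C, B)
after:  towers=[B; D/A/G; E; F] holding=C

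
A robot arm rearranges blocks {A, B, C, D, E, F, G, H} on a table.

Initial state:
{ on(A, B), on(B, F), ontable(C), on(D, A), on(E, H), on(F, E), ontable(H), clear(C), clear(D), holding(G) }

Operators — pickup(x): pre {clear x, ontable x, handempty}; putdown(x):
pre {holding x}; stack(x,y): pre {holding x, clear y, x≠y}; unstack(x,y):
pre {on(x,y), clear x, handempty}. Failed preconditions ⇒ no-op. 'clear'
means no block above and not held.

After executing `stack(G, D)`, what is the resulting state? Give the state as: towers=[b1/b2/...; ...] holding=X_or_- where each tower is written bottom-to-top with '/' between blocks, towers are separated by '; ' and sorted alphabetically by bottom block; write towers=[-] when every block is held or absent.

towers=[C; H/E/F/B/A/D/G] holding=-

before: towers=[C; H/E/F/B/A/D] holding=G
pre[stack(G, D)]: holding(G) ok, clear(D) ok, G≠D ok
all met → apply stack(G, D)
after:  towers=[C; H/E/F/B/A/D/G] holding=-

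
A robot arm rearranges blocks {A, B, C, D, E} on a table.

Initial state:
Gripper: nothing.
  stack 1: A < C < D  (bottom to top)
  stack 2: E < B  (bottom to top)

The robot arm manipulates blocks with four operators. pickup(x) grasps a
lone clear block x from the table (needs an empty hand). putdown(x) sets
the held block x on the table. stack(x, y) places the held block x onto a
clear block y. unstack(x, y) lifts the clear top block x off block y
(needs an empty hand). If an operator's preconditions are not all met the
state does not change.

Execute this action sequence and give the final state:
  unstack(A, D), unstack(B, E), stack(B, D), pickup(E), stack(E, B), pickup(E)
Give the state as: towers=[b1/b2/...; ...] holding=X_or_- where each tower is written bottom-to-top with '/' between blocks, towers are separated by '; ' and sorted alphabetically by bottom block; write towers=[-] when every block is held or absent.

towers=[A/C/D/B/E] holding=-

step 1 (unstack(A, D)) [no-op]: towers=[A/C/D; E/B] holding=-
step 2 (unstack(B, E)): towers=[A/C/D; E] holding=B
step 3 (stack(B, D)): towers=[A/C/D/B; E] holding=-
step 4 (pickup(E)): towers=[A/C/D/B] holding=E
step 5 (stack(E, B)): towers=[A/C/D/B/E] holding=-
step 6 (pickup(E)) [no-op]: towers=[A/C/D/B/E] holding=-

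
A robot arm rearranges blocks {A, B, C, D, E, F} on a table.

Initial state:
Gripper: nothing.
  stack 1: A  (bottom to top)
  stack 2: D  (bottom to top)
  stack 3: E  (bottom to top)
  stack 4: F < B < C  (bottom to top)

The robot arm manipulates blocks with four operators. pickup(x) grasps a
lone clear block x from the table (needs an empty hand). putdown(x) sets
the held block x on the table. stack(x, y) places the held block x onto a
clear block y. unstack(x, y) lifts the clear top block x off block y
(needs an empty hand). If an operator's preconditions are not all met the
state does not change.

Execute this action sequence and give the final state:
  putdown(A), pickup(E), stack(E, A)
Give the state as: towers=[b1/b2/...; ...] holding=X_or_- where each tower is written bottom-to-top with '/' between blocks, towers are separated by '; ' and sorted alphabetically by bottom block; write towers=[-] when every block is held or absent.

towers=[A/E; D; F/B/C] holding=-

step 1 (putdown(A)) [no-op]: towers=[A; D; E; F/B/C] holding=-
step 2 (pickup(E)): towers=[A; D; F/B/C] holding=E
step 3 (stack(E, A)): towers=[A/E; D; F/B/C] holding=-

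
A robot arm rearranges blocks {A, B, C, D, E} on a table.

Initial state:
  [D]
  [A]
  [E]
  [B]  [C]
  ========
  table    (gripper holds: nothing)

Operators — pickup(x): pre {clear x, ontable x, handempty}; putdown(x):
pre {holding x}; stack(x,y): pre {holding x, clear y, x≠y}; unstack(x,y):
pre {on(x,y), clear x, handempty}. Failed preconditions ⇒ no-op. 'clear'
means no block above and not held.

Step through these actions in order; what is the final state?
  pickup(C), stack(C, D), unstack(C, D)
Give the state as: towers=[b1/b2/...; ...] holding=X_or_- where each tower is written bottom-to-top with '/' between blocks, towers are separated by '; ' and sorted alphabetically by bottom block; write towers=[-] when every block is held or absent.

towers=[B/E/A/D] holding=C

step 1 (pickup(C)): towers=[B/E/A/D] holding=C
step 2 (stack(C, D)): towers=[B/E/A/D/C] holding=-
step 3 (unstack(C, D)): towers=[B/E/A/D] holding=C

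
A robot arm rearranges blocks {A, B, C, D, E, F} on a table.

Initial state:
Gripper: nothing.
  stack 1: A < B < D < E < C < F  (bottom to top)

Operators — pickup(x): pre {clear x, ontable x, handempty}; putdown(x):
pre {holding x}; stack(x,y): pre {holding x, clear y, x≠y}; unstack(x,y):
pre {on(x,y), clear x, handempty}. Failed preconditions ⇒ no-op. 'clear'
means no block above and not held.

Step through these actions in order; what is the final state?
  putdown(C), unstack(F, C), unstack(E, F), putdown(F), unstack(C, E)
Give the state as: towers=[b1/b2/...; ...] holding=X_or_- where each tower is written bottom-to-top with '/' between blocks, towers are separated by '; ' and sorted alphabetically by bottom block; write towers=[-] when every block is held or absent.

step 1 (putdown(C)) [no-op]: towers=[A/B/D/E/C/F] holding=-
step 2 (unstack(F, C)): towers=[A/B/D/E/C] holding=F
step 3 (unstack(E, F)) [no-op]: towers=[A/B/D/E/C] holding=F
step 4 (putdown(F)): towers=[A/B/D/E/C; F] holding=-
step 5 (unstack(C, E)): towers=[A/B/D/E; F] holding=C

towers=[A/B/D/E; F] holding=C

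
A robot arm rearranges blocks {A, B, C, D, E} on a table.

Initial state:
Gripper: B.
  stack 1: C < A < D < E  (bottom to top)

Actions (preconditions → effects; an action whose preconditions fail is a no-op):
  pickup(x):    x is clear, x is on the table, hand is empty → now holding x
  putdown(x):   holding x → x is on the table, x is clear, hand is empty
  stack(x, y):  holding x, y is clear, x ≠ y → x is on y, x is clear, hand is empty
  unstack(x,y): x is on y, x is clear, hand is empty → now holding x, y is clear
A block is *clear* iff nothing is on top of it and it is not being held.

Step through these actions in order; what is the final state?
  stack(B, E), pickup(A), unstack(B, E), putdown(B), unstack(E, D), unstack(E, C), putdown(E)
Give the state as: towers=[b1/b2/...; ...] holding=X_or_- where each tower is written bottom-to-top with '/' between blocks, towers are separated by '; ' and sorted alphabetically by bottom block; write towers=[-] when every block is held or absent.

step 1 (stack(B, E)): towers=[C/A/D/E/B] holding=-
step 2 (pickup(A)) [no-op]: towers=[C/A/D/E/B] holding=-
step 3 (unstack(B, E)): towers=[C/A/D/E] holding=B
step 4 (putdown(B)): towers=[B; C/A/D/E] holding=-
step 5 (unstack(E, D)): towers=[B; C/A/D] holding=E
step 6 (unstack(E, C)) [no-op]: towers=[B; C/A/D] holding=E
step 7 (putdown(E)): towers=[B; C/A/D; E] holding=-

towers=[B; C/A/D; E] holding=-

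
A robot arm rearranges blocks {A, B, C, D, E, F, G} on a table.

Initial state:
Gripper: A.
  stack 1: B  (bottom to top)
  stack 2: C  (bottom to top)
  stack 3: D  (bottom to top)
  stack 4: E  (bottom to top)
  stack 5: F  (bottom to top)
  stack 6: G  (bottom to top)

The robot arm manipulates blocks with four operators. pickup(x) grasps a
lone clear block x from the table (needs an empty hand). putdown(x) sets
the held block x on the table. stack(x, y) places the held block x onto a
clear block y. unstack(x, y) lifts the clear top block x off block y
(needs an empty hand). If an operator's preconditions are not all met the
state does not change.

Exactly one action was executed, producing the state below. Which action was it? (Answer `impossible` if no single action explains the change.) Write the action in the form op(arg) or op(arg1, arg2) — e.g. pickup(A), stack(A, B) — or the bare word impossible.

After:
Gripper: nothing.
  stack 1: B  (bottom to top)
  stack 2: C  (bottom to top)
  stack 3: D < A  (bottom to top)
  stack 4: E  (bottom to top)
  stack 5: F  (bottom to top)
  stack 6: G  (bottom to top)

target: towers=[B; C; D/A; E; F; G] holding=-
        putdown(A) → towers=[A; B; C; D; E; F; G] holding=-
       stack(A, B) → towers=[B/A; C; D; E; F; G] holding=-
       stack(A, F) → towers=[B; C; D; E; F/A; G] holding=-
       stack(A, G) → towers=[B; C; D; E; F; G/A] holding=-
       stack(A, D) → towers=[B; C; D/A; E; F; G] holding=-  ← match
       stack(A, E) → towers=[B; C; D; E/A; F; G] holding=-
       stack(A, C) → towers=[B; C/A; D; E; F; G] holding=-

stack(A, D)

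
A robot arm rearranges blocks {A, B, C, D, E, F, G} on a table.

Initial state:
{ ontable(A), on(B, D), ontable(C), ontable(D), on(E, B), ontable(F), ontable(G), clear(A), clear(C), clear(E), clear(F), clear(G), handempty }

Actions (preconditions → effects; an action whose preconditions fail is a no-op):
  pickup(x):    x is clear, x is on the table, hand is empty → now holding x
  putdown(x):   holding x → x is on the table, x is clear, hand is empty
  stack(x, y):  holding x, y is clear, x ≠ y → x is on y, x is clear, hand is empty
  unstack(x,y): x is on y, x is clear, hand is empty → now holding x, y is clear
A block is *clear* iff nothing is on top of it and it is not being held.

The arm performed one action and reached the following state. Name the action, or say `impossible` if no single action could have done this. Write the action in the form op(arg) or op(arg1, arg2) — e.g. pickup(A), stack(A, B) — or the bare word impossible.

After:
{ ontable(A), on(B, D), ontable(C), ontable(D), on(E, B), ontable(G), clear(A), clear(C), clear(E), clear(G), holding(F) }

target: towers=[A; C; D/B/E; G] holding=F
         pickup(F) → towers=[A; C; D/B/E; G] holding=F  ← match
         pickup(G) → towers=[A; C; D/B/E; F] holding=G
         pickup(A) → towers=[C; D/B/E; F; G] holding=A
     unstack(E, B) → towers=[A; C; D/B; F; G] holding=E
         pickup(C) → towers=[A; D/B/E; F; G] holding=C

pickup(F)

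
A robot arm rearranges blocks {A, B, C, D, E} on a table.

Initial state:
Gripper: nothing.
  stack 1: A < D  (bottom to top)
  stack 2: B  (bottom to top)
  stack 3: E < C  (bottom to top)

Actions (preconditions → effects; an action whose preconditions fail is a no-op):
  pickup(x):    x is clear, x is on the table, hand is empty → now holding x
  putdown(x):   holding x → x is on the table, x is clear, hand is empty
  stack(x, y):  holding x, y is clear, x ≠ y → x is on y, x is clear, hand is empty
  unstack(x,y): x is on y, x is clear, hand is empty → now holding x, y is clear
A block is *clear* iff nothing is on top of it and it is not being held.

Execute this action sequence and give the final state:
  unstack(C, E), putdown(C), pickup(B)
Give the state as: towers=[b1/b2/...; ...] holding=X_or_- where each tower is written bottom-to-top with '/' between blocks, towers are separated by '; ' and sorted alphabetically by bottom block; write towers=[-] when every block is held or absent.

towers=[A/D; C; E] holding=B

step 1 (unstack(C, E)): towers=[A/D; B; E] holding=C
step 2 (putdown(C)): towers=[A/D; B; C; E] holding=-
step 3 (pickup(B)): towers=[A/D; C; E] holding=B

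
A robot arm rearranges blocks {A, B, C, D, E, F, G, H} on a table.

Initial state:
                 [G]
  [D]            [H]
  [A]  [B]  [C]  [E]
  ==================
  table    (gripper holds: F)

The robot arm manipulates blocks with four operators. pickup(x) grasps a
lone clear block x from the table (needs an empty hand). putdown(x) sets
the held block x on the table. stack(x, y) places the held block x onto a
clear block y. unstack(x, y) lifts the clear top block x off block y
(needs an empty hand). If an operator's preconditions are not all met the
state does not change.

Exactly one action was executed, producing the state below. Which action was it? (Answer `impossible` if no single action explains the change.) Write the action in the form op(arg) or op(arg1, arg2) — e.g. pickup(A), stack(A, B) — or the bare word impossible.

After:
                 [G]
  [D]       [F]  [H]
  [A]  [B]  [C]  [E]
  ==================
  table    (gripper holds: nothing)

target: towers=[A/D; B; C/F; E/H/G] holding=-
        putdown(F) → towers=[A/D; B; C; E/H/G; F] holding=-
       stack(F, G) → towers=[A/D; B; C; E/H/G/F] holding=-
       stack(F, B) → towers=[A/D; B/F; C; E/H/G] holding=-
       stack(F, D) → towers=[A/D/F; B; C; E/H/G] holding=-
       stack(F, C) → towers=[A/D; B; C/F; E/H/G] holding=-  ← match

stack(F, C)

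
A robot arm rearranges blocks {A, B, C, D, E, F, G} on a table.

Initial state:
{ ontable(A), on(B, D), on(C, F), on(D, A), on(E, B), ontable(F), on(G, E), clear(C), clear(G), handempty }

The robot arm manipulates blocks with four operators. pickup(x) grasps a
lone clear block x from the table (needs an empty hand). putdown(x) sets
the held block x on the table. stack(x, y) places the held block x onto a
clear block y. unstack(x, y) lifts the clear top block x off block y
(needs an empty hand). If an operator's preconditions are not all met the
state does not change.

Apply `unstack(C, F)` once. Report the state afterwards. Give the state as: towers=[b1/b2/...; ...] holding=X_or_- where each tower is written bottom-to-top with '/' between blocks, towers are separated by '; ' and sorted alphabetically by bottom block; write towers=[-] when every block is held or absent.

before: towers=[A/D/B/E/G; F/C] holding=-
pre[unstack(C, F)]: on(C,F) ✓, clear(C) ✓, handempty ✓
all met → apply unstack(C, F)
after:  towers=[A/D/B/E/G; F] holding=C

towers=[A/D/B/E/G; F] holding=C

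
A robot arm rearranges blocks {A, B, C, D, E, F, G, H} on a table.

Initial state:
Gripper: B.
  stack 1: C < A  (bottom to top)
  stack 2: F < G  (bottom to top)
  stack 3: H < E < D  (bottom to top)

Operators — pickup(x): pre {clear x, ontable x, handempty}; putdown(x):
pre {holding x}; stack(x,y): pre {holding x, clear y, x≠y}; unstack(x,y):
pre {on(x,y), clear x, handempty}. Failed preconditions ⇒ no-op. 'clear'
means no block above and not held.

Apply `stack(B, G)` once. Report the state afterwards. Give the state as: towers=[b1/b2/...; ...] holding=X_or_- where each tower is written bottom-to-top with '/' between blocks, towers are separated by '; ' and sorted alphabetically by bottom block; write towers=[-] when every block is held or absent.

before: towers=[C/A; F/G; H/E/D] holding=B
pre[stack(B, G)]: holding(B) yes, clear(G) yes, B≠G yes
all met → apply stack(B, G)
after:  towers=[C/A; F/G/B; H/E/D] holding=-

towers=[C/A; F/G/B; H/E/D] holding=-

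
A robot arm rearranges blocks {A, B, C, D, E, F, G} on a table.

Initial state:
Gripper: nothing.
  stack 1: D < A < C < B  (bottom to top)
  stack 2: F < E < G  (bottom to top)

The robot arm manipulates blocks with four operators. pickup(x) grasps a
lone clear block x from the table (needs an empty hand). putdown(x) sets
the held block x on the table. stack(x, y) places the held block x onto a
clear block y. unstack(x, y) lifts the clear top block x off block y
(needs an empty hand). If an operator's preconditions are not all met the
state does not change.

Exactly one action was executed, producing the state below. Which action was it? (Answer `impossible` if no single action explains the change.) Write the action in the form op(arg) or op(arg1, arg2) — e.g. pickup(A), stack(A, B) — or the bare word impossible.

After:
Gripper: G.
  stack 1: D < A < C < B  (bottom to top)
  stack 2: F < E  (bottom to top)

unstack(G, E)

target: towers=[D/A/C/B; F/E] holding=G
     unstack(B, C) → towers=[D/A/C; F/E/G] holding=B
     unstack(G, E) → towers=[D/A/C/B; F/E] holding=G  ← match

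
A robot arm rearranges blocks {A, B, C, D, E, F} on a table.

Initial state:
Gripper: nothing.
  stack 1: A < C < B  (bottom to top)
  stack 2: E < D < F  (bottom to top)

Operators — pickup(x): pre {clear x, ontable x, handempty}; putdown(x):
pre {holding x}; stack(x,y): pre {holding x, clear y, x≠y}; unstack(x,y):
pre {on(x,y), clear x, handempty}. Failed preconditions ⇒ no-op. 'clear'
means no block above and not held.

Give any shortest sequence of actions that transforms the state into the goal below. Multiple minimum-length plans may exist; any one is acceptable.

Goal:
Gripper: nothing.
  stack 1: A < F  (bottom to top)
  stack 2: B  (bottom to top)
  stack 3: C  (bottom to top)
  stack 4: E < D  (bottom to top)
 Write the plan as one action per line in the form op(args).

unstack(B, C)
putdown(B)
unstack(C, A)
putdown(C)
unstack(F, D)
stack(F, A)

step 1 (unstack(B, C)): towers=[A/C; E/D/F] holding=B
step 2 (putdown(B)): towers=[A/C; B; E/D/F] holding=-
step 3 (unstack(C, A)): towers=[A; B; E/D/F] holding=C
step 4 (putdown(C)): towers=[A; B; C; E/D/F] holding=-
step 5 (unstack(F, D)): towers=[A; B; C; E/D] holding=F
step 6 (stack(F, A)): towers=[A/F; B; C; E/D] holding=-
goal check: towers=[A/F; B; C; E/D] holding=- — reached (length 6, optimal by BFS)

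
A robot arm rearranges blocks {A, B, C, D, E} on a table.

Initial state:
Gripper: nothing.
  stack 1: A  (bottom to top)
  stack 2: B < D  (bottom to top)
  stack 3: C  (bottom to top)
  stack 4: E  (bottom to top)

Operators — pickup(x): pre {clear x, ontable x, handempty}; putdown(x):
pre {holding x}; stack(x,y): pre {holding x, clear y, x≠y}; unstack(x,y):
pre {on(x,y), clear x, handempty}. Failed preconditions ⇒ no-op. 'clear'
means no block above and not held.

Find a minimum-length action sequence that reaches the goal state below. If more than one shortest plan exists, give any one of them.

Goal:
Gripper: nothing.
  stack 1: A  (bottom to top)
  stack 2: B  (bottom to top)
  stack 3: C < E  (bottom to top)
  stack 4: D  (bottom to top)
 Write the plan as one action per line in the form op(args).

unstack(D, B)
putdown(D)
pickup(E)
stack(E, C)

step 1 (unstack(D, B)): towers=[A; B; C; E] holding=D
step 2 (putdown(D)): towers=[A; B; C; D; E] holding=-
step 3 (pickup(E)): towers=[A; B; C; D] holding=E
step 4 (stack(E, C)): towers=[A; B; C/E; D] holding=-
goal check: towers=[A; B; C/E; D] holding=- — reached (length 4, optimal by BFS)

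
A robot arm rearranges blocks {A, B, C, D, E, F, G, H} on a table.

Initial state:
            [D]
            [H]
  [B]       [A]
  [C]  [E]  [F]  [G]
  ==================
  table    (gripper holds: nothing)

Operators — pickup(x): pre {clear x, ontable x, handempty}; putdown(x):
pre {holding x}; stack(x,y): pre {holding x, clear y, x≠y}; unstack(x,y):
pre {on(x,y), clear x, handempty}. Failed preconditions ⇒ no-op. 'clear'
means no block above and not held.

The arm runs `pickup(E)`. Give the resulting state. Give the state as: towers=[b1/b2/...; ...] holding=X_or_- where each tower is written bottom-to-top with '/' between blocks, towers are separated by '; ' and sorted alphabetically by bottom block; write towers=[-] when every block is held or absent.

towers=[C/B; F/A/H/D; G] holding=E

before: towers=[C/B; E; F/A/H/D; G] holding=-
pre[pickup(E)]: clear(E) yes, ontable(E) yes, handempty yes
all met → apply pickup(E)
after:  towers=[C/B; F/A/H/D; G] holding=E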